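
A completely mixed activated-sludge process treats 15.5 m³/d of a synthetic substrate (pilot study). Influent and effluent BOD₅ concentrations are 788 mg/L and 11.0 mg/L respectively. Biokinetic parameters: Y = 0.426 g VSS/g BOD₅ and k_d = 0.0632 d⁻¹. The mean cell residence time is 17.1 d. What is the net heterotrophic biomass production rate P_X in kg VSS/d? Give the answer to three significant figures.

P_X ≈ 2.47 kg VSS/d

Correct the yield for decay: Y_obs = Y/(1 + k_d θ_c) = 0.426 / (1 + 0.0632 × 17.1) = 0.426 / 2.081 = 0.2047.
ΔS = 788 − 11.0 = 777.0 mg/L, so the substrate removal rate is 15.5 × 777.0/1000 = 12.04 kg BOD₅/d.
P_X = Y_obs · Q(S₀ − S) = 0.2047 × 12.04 = 2.466 kg VSS/d.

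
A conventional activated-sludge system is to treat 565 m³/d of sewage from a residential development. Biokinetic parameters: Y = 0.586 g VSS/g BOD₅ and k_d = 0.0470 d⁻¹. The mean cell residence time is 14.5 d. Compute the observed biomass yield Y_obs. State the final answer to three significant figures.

The observed yield is Y_obs = Y/(1 + k_d·θ_c) = 0.586 / (1 + 0.0470 × 14.5) = 0.586 / 1.681 = 0.3485 g VSS per g BOD₅ removed.

Y_obs ≈ 0.348 g VSS/g BOD₅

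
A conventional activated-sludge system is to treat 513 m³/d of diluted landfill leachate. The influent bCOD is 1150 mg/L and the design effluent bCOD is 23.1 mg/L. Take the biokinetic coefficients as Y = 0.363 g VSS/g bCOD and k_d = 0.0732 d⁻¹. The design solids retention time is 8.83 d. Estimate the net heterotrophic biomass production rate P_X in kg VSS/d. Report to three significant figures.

Observed yield with endogenous decay: Y_obs = Y / (1 + k_d·θ_c) = 0.363 / (1 + 0.0732 × 8.83) = 0.363 / 1.646 = 0.2205 g VSS/g bCOD.
Mass of bCOD removed per day: Q(S₀ − S) = 513 × 1127 g/m³ = 578.1 kg/d.
So the net sludge growth is P_X = 0.2205 × 578.1 = 127.5 kg VSS/d.

P_X ≈ 127 kg VSS/d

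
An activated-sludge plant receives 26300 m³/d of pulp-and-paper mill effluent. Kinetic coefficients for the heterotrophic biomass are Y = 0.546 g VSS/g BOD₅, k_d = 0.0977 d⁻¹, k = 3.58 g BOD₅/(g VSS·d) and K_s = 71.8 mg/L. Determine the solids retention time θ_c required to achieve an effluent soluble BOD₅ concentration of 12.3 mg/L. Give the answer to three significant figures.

At the target effluent, Y k S/(K_s+S) = 0.546×3.58×12.3/84.10 = 0.2859 d⁻¹.
θ_c = 1/(μ − k_d) = 1/(0.2859 − 0.0977) = 1/0.1882 = 5.314 d.

θ_c ≈ 5.31 d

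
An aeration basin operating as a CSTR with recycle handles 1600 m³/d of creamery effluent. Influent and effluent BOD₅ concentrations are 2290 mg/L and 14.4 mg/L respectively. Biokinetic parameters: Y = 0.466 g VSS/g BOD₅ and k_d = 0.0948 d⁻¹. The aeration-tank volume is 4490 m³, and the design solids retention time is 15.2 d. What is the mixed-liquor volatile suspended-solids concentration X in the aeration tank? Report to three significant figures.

X ≈ 2350 mg/L

From V·X·(1 + k_d·θ_c) = Y·Q·(S₀ − S)·θ_c: X = 0.466 × 1600 × (2290 − 14.4) × 15.2 / [4490 × (1 + 0.0948 × 15.2)] = 2353 mg/L.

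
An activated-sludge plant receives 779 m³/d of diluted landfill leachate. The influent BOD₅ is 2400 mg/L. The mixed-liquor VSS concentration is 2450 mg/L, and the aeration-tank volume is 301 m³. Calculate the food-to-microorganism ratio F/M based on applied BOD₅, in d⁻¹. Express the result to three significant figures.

F/M ≈ 2.54 d⁻¹

F/M = applied load / biomass = Q·S₀/(V·X) = 779 × 2400 / (301.0 × 2450) = 2.535 d⁻¹.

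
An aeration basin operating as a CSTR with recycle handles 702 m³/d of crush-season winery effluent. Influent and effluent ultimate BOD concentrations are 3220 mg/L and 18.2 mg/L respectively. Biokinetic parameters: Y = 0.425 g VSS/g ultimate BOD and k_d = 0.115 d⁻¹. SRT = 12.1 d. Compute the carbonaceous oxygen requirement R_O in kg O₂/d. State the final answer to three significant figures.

Y_obs = Y / (1 + k_d θ_c) = 0.425 / (1 + 0.115 × 12.1) = 0.425 / 2.391 = 0.1777.
Substrate removed = Q·(S₀ − S) = 702 m³/d × (3220 − 18.2) g/m³ = 2.25×10^6 g/d = 2248 kg/d.
P_X = Y_obs·Q·(S₀ − S) = 0.1777 × 2248 = 399.4 kg VSS/d.
R_O = Q·(S₀ − S) − 1.42·P_X = 2248 − 1.42 × 399.4 = 1680 kg O₂/d.

R_O ≈ 1680 kg O₂/d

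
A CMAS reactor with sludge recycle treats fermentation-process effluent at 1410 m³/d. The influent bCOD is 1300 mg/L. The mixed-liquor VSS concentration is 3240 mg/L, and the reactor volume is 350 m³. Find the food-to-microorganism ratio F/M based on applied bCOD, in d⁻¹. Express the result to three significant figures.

F/M ≈ 1.62 d⁻¹

F/M = Q·S₀ / (V·X) = 1410 × 1300 / (350.0 × 3240) = 1.616 g bCOD·(g VSS·d)⁻¹.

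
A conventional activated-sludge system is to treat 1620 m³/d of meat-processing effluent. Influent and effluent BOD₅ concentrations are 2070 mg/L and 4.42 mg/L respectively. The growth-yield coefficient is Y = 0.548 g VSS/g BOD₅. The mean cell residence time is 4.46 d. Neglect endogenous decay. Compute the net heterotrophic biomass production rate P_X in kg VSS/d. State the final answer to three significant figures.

P_X ≈ 1830 kg VSS/d

Since k_d ≈ 0, Y_obs = Y = 0.548 g VSS/g BOD₅.
Mass of BOD₅ removed per day: Q(S₀ − S) = 1620 × 2066 g/m³ = 3346 kg/d.
P_X = Y_obs · Q(S₀ − S) = 0.5480 × 3346 = 1834 kg VSS/d.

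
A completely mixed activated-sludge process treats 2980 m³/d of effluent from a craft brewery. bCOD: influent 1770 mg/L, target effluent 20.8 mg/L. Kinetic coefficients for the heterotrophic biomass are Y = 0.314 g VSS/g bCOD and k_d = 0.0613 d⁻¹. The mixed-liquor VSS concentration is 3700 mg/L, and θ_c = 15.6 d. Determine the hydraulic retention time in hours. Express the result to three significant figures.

Steady-state biomass mass balance: V·X·(1 + k_d·θ_c) = Y·Q·(S₀ − S)·θ_c, so V = 0.314 × 2980 × (1770 − 20.8) × 15.6 / [3700 × (1 + 0.0613 × 15.6)] = 2.55×10^7 / 7238 = 3528 m³.
HRT = V/Q = 3528 m³ / 2980 m³·d⁻¹ = 1.184 d × 24 = 28.41 h.

τ ≈ 28.4 h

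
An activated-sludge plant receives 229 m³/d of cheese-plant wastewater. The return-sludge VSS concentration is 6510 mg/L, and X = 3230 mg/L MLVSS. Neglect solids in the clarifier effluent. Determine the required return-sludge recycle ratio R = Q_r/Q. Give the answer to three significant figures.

Mass balance around the secondary clarifier (neglecting effluent solids): R = X / (X_r − X) = 3230 / (6510 − 3230) = 0.9848.

R ≈ 0.985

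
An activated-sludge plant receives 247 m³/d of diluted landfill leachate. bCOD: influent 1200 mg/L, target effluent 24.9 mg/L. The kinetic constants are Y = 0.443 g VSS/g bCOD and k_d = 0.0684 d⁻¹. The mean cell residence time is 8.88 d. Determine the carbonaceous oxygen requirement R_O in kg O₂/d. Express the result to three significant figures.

R_O ≈ 177 kg O₂/d

Observed yield with endogenous decay: Y_obs = Y / (1 + k_d·θ_c) = 0.443 / (1 + 0.0684 × 8.88) = 0.443 / 1.607 = 0.2756 g VSS/g bCOD.
Mass of bCOD removed per day: Q(S₀ − S) = 247 × 1175 g/m³ = 290.2 kg/d.
Net sludge production P_X = 0.2756 × 290.2 = 79.99 kg VSS/d.
R_O = Q·ΔS − 1.42 P_X = 290.2 − 113.6 = 176.7 kg O₂/d.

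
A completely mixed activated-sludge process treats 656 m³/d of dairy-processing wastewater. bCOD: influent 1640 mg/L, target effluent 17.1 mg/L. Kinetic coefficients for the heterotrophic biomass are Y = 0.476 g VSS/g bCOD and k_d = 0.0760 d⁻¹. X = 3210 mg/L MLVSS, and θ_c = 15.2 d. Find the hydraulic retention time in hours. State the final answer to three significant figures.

τ ≈ 40.7 h

Steady-state biomass mass balance: V·X·(1 + k_d·θ_c) = Y·Q·(S₀ − S)·θ_c, so V = 0.476 × 656 × (1640 − 17.1) × 15.2 / [3210 × (1 + 0.0760 × 15.2)] = 7.7×10^6 / 6918 = 1113 m³.
HRT = V/Q = 1113 m³ / 656 m³·d⁻¹ = 1.697 d × 24 = 40.73 h.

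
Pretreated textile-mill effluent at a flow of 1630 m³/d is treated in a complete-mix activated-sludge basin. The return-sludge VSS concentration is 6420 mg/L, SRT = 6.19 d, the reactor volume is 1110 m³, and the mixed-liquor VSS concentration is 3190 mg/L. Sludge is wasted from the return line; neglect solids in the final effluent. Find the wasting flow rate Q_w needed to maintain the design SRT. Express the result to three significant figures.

Wasting from the return line (neglecting effluent solids): Q_w = V·X / (θ_c·X_r) = 1110 × 3190 / (6.19 × 6420) = 89.10 m³/d.

Q_w ≈ 89.1 m³/d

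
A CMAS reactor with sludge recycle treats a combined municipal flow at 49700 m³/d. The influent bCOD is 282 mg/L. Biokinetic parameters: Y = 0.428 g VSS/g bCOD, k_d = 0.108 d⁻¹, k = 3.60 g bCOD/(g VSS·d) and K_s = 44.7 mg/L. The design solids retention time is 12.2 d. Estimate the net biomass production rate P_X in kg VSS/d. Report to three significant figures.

P_X ≈ 2530 kg VSS/d

From the Monod/SRT balance for a CMAS, S = K_s·(1+k_d θ_c)/[θ_c·(Y k − k_d) − 1] = 44.7 × (1 + 0.108 × 12.2) / [12.2 × (0.428 × 3.60 − 0.108) − 1] = 103.6 / 16.48 = 6.286 mg/L.
The observed yield is Y_obs = Y/(1 + k_d·θ_c) = 0.428 / (1 + 0.108 × 12.2) = 0.428 / 2.318 = 0.1847 g VSS per g bCOD removed.
ΔS = 282 − 6.29 = 275.7 mg/L, so the substrate removal rate is 49700 × 275.7/1000 = 13703 kg bCOD/d.
P_X = Y_obs · Q(S₀ − S) = 0.1847 × 13703 = 2531 kg VSS/d.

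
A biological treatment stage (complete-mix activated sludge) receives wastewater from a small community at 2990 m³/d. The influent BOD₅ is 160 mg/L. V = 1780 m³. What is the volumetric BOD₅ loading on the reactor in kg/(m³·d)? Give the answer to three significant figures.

L_v ≈ 0.269 kg BOD₅/(m³·d)

Applied BOD₅ load per unit volume = Q·S₀/V = (2990 × 160/1000)/1780 = 0.2688 kg BOD₅·m⁻³·d⁻¹.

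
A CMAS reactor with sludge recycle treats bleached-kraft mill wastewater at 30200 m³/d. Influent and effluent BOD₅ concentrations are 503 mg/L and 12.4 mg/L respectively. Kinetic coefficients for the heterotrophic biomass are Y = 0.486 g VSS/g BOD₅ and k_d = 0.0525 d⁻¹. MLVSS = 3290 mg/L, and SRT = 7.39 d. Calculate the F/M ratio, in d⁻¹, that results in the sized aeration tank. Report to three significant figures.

F/M ≈ 0.396 d⁻¹

Steady-state biomass mass balance: V·X·(1 + k_d·θ_c) = Y·Q·(S₀ − S)·θ_c, so V = 0.486 × 30200 × (503 − 12.4) × 7.39 / [3290 × (1 + 0.0525 × 7.39)] = 5.32×10^7 / 4566 = 11653 m³.
F/M = applied load / biomass = Q·S₀/(V·X) = 30200 × 503 / (11653 × 3290) = 0.3962 d⁻¹.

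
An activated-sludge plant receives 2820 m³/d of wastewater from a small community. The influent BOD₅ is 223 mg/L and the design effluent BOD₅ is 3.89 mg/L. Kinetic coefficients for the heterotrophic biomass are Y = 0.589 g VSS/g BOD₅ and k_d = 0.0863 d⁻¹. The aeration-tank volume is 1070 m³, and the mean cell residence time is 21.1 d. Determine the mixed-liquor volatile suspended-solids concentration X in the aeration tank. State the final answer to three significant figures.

Solving the biomass balance for X: X = Y Q (S₀−S) θ_c / [V (1+k_d θ_c)] = 0.589 × 2820 × (223 − 3.89) × 21.1 / [1070 × (1 + 0.0863 × 21.1)] = 2544 mg/L.

X ≈ 2540 mg/L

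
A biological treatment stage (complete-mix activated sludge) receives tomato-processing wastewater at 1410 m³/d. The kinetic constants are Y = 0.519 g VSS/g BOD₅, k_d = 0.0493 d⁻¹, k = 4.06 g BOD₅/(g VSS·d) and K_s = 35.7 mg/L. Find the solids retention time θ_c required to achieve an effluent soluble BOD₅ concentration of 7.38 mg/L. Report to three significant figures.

θ_c ≈ 3.21 d

Specific growth rate at S = 7.38 mg/L: μ = YkS/(K_s+S) = 0.519·4.06·7.38/(35.7+7.38) = 0.3610 d⁻¹.
Then 1/θ_c = μ − k_d = 0.3610 − 0.0493 = 0.3117 d⁻¹, giving θ_c = 3.208 d.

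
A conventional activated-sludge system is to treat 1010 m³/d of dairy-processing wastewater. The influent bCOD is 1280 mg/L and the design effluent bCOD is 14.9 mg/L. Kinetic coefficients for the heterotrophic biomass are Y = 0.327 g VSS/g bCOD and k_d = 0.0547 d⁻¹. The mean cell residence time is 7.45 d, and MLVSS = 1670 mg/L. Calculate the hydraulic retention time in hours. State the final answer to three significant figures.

τ ≈ 31.5 h

Rearranging the biomass balance for a CMAS with decay, V = Y·Q·ΔS·θ_c / [X·(1+k_d θ_c)] = 0.327 × 1010 × (1280 − 14.9) × 7.45 / [1670 × (1 + 0.0547 × 7.45)] = 3.11×10^6 / 2351 = 1324 m³.
Hydraulic retention time τ = V/Q = 1324 / 1010 = 1.311 d = 31.47 h.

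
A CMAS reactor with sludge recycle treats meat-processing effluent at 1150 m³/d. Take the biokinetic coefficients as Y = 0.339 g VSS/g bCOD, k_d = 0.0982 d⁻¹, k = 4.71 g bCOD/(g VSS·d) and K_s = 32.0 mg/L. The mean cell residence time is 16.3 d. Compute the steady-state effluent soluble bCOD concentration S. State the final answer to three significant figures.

For a completely mixed reactor with recycle the Lawrence–McCarty relation gives S = K_s·(1 + k_d·θ_c) / [θ_c·(Y·k − k_d) − 1] = 32.0 × (1 + 0.0982 × 16.3) / [16.3 × (0.339 × 4.71 − 0.0982) − 1] = 83.22 / 23.43 = 3.553 mg/L.

S ≈ 3.55 mg/L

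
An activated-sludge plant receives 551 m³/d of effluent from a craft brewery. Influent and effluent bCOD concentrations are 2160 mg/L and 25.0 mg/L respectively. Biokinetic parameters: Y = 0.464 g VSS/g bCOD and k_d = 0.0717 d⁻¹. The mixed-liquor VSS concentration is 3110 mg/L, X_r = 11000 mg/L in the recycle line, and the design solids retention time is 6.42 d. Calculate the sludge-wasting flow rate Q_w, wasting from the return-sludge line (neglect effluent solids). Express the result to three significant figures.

Q_w ≈ 34.0 m³/d

Rearranging the biomass balance for a CMAS with decay, V = Y·Q·ΔS·θ_c / [X·(1+k_d θ_c)] = 0.464 × 551 × (2160 − 25.0) × 6.42 / [3110 × (1 + 0.0717 × 6.42)] = 3.5×10^6 / 4542 = 771.6 m³.
Wasting from the return line (neglecting effluent solids): Q_w = V·X / (θ_c·X_r) = 771.6 × 3110 / (6.42 × 11000) = 33.98 m³/d.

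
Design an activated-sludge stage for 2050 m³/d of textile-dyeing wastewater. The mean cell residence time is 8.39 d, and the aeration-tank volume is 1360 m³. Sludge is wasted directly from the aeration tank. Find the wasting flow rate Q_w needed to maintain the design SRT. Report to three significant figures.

Q_w ≈ 162 m³/d

With mixed-liquor wasting, θ_c = V/Q_w, so Q_w = V/θ_c = 1360/8.39 = 162.1 m³/d.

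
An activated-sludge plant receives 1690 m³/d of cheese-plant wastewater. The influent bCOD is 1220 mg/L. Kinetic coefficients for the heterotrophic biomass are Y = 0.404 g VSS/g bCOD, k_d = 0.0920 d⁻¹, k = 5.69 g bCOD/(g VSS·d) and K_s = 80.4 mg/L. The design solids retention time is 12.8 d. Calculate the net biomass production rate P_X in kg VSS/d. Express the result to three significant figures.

P_X ≈ 381 kg VSS/d

From the Monod/SRT balance for a CMAS, S = K_s·(1+k_d θ_c)/[θ_c·(Y k − k_d) − 1] = 80.4 × (1 + 0.0920 × 12.8) / [12.8 × (0.404 × 5.69 − 0.0920) − 1] = 175.1 / 27.25 = 6.426 mg/L.
Y_obs = Y / (1 + k_d θ_c) = 0.404 / (1 + 0.0920 × 12.8) = 0.404 / 2.178 = 0.1855.
Q·(S₀ − S) = 1690 × (1220 − 6.43) × 10⁻³ = 2051 kg/d removed.
So the net sludge growth is P_X = 0.1855 × 2051 = 380.5 kg VSS/d.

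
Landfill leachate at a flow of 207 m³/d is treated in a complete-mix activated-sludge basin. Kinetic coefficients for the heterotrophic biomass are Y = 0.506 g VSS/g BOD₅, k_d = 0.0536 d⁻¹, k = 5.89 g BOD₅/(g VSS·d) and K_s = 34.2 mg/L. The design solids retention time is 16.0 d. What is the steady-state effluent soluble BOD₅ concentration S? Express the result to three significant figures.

For a completely mixed reactor with recycle the Lawrence–McCarty relation gives S = K_s·(1 + k_d·θ_c) / [θ_c·(Y·k − k_d) − 1] = 34.2 × (1 + 0.0536 × 16.0) / [16.0 × (0.506 × 5.89 − 0.0536) − 1] = 63.53 / 45.83 = 1.386 mg/L.

S ≈ 1.39 mg/L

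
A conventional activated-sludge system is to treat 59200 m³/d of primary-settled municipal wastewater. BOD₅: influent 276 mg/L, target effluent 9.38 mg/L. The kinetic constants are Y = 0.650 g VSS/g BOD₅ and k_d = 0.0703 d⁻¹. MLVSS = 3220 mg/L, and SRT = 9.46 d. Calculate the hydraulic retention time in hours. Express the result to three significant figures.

Steady-state biomass mass balance: V·X·(1 + k_d·θ_c) = Y·Q·(S₀ − S)·θ_c, so V = 0.650 × 59200 × (276 − 9.38) × 9.46 / [3220 × (1 + 0.0703 × 9.46)] = 9.71×10^7 / 5361 = 18103 m³.
HRT = V/Q = 18103 m³ / 59200 m³·d⁻¹ = 0.3058 d × 24 = 7.339 h.

τ ≈ 7.34 h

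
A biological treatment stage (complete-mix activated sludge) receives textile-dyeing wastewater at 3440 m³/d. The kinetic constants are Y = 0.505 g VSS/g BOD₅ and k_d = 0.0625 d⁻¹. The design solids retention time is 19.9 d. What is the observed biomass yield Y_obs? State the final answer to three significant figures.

Y_obs ≈ 0.225 g VSS/g BOD₅

Correct the yield for decay: Y_obs = Y/(1 + k_d θ_c) = 0.505 / (1 + 0.0625 × 19.9) = 0.505 / 2.244 = 0.2251.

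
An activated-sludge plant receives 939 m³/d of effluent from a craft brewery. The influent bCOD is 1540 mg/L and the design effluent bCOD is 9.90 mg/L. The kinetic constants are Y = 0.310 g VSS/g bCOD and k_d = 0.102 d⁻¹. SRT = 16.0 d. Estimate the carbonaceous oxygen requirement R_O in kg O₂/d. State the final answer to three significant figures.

R_O ≈ 1200 kg O₂/d

Y_obs = Y / (1 + k_d θ_c) = 0.310 / (1 + 0.102 × 16.0) = 0.310 / 2.632 = 0.1178.
Q·(S₀ − S) = 939 × (1540 − 9.90) × 10⁻³ = 1437 kg/d removed.
P_X = Y_obs·Q·(S₀ − S) = 0.1178 × 1437 = 169.2 kg VSS/d.
R_O = Q·ΔS − 1.42 P_X = 1437 − 240.3 = 1196 kg O₂/d.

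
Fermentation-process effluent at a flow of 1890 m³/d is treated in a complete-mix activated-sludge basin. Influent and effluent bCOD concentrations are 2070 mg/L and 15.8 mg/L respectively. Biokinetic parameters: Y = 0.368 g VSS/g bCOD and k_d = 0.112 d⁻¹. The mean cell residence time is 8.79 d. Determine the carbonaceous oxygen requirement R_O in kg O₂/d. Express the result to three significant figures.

Y_obs = Y / (1 + k_d θ_c) = 0.368 / (1 + 0.112 × 8.79) = 0.368 / 1.984 = 0.1854.
Mass of bCOD removed per day: Q(S₀ − S) = 1890 × 2054 g/m³ = 3882 kg/d.
Net sludge production P_X = 0.1854 × 3882 = 720.0 kg VSS/d.
R_O = Q·(S₀ − S) − 1.42·P_X = 3882 − 1.42 × 720.0 = 2860 kg O₂/d.

R_O ≈ 2860 kg O₂/d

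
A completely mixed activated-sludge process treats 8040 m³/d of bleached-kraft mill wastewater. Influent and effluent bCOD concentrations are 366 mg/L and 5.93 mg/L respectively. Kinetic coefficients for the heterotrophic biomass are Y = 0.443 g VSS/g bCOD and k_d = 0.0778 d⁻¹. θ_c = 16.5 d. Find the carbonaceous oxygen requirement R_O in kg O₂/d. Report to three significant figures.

R_O ≈ 2100 kg O₂/d

Y_obs = Y / (1 + k_d θ_c) = 0.443 / (1 + 0.0778 × 16.5) = 0.443 / 2.284 = 0.1940.
Substrate removed = Q·(S₀ − S) = 8040 m³/d × (366 − 5.93) g/m³ = 2.89×10^6 g/d = 2895 kg/d.
Net sludge production P_X = 0.1940 × 2895 = 561.6 kg VSS/d.
Carbonaceous O₂ demand = substrate oxidised − cell-mass equivalent = 2895 − 1.42 × 561.6 = 2098 kg O₂/d.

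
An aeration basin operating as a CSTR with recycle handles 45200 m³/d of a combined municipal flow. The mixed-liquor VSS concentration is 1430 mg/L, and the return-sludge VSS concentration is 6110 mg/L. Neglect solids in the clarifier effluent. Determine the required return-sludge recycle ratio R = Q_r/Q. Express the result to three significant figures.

R ≈ 0.306

Solids balance on the clarifier gives (1+R)X = R·X_r, so R = X/(X_r − X) = 1430 / (6110 − 1430) = 0.3056.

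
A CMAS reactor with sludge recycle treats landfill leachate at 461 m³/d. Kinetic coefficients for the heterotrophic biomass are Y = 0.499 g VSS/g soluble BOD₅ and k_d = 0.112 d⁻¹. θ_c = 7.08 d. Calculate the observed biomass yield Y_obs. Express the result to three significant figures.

The observed yield is Y_obs = Y/(1 + k_d·θ_c) = 0.499 / (1 + 0.112 × 7.08) = 0.499 / 1.793 = 0.2783 g VSS per g soluble BOD₅ removed.

Y_obs ≈ 0.278 g VSS/g soluble BOD₅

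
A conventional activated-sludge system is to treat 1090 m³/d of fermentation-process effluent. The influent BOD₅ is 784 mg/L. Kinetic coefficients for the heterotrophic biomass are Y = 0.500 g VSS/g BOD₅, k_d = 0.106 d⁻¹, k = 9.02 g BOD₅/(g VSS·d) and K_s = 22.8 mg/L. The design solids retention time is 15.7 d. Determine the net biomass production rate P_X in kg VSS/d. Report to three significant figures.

P_X ≈ 160 kg VSS/d

From the Monod/SRT balance for a CMAS, S = K_s·(1+k_d θ_c)/[θ_c·(Y k − k_d) − 1] = 22.8 × (1 + 0.106 × 15.7) / [15.7 × (0.500 × 9.02 − 0.106) − 1] = 60.74 / 68.14 = 0.8914 mg/L.
Correct the yield for decay: Y_obs = Y/(1 + k_d θ_c) = 0.500 / (1 + 0.106 × 15.7) = 0.500 / 2.664 = 0.1877.
Mass of BOD₅ removed per day: Q(S₀ − S) = 1090 × 783.1 g/m³ = 853.6 kg/d.
So the net sludge growth is P_X = 0.1877 × 853.6 = 160.2 kg VSS/d.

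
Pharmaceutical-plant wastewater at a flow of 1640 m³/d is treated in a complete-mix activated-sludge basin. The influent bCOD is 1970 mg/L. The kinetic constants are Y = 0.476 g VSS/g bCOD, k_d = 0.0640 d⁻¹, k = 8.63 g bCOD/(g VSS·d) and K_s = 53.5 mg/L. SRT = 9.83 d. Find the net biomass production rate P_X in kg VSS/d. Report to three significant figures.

P_X ≈ 943 kg VSS/d

For a completely mixed reactor with recycle the Lawrence–McCarty relation gives S = K_s·(1 + k_d·θ_c) / [θ_c·(Y·k − k_d) − 1] = 53.5 × (1 + 0.0640 × 9.83) / [9.83 × (0.476 × 8.63 − 0.0640) − 1] = 87.16 / 38.75 = 2.249 mg/L.
Y_obs = Y / (1 + k_d θ_c) = 0.476 / (1 + 0.0640 × 9.83) = 0.476 / 1.629 = 0.2922.
Q·(S₀ − S) = 1640 × (1970 − 2.25) × 10⁻³ = 3227 kg/d removed.
Net biomass production P_X = Y_obs × Q·(S₀ − S) = 0.2922 × 3227 = 942.9 kg VSS/d.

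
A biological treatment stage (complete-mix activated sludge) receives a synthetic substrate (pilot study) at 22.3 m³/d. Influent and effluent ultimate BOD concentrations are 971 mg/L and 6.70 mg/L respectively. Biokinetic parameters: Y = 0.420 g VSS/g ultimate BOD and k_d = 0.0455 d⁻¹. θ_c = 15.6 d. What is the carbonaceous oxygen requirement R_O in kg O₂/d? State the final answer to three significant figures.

R_O ≈ 14.0 kg O₂/d

The observed yield is Y_obs = Y/(1 + k_d·θ_c) = 0.420 / (1 + 0.0455 × 15.6) = 0.420 / 1.710 = 0.2456 g VSS per g ultimate BOD removed.
Mass of ultimate BOD removed per day: Q(S₀ − S) = 22.3 × 964.3 g/m³ = 21.50 kg/d.
Net sludge production P_X = 0.2456 × 21.50 = 5.282 kg VSS/d.
R_O = Q·ΔS − 1.42 P_X = 21.50 − 7.501 = 14.00 kg O₂/d.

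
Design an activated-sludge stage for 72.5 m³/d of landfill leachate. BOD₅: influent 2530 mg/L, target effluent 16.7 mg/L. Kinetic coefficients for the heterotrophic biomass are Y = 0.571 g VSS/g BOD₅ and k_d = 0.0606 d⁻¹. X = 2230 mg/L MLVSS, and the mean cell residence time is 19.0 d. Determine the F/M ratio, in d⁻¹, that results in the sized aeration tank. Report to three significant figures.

F/M ≈ 0.200 d⁻¹

From the SRT design equation V = Y Q (S₀−S) θ_c / [X (1 + k_d θ_c)] = 0.571 × 72.5 × (2530 − 16.7) × 19.0 / [2230 × (1 + 0.0606 × 19.0)] = 1.98×10^6 / 4798 = 412.0 m³.
F/M = Q·S₀ / (V·X) = 72.5 × 2530 / (412.0 × 2230) = 0.1996 g BOD₅·(g VSS·d)⁻¹.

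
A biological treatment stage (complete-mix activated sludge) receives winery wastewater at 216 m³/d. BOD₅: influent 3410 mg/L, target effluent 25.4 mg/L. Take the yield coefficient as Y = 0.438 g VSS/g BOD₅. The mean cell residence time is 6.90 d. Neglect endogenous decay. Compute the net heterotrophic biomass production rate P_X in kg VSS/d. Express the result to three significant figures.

With endogenous decay neglected, the observed yield equals the true yield: Y_obs = Y = 0.438 g VSS/g BOD₅.
Mass of BOD₅ removed per day: Q(S₀ − S) = 216 × 3385 g/m³ = 731.1 kg/d.
Net biomass production P_X = Y_obs × Q·(S₀ − S) = 0.4380 × 731.1 = 320.2 kg VSS/d.

P_X ≈ 320 kg VSS/d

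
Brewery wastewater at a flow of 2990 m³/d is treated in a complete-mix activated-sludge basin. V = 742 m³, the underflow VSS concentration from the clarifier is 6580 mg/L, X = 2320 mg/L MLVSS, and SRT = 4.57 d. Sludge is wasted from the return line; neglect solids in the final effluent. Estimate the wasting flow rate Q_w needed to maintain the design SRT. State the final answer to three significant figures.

Q_w = (V·X)/(θ_c X_r) = 742.0 × 2320 / (4.57 × 6580) = 57.25 m³/d.

Q_w ≈ 57.2 m³/d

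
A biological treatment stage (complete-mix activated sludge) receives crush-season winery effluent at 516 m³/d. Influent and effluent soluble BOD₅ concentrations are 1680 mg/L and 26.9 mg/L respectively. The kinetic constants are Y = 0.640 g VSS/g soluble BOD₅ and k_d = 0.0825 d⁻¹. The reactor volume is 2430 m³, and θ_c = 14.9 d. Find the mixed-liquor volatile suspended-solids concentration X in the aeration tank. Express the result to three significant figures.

X ≈ 1500 mg/L

X = Y·Q·ΔS·θ_c / [V·(1 + k_d θ_c)] = 0.640 × 516 × (1680 − 26.9) × 14.9 / [2430 × (1 + 0.0825 × 14.9)] = 1502 mg/L.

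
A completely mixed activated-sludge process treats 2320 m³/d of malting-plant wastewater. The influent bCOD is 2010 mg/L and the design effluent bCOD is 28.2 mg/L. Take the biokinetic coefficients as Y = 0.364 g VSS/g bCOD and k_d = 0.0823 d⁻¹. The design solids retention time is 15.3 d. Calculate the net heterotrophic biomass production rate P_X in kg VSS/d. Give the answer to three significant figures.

P_X ≈ 741 kg VSS/d

The observed yield is Y_obs = Y/(1 + k_d·θ_c) = 0.364 / (1 + 0.0823 × 15.3) = 0.364 / 2.259 = 0.1611 g VSS per g bCOD removed.
Substrate removed = Q·(S₀ − S) = 2320 m³/d × (2010 − 28.2) g/m³ = 4.6×10^6 g/d = 4598 kg/d.
Biomass produced: P_X = Y_obs·Q·ΔS = 0.1611 × 4598 ≈ 740.8 kg VSS/d.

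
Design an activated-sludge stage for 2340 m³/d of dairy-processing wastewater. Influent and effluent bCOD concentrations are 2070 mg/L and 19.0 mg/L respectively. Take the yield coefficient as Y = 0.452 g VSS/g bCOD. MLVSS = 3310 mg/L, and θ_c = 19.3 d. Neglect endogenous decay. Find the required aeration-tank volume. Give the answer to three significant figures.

V ≈ 12600 m³

With k_d = 0 the design equation reduces to V = Y Q (S₀−S) θ_c / X = 0.452 × 2340 × (2070 − 19.0) × 19.3 / 3310 = 12649 m³.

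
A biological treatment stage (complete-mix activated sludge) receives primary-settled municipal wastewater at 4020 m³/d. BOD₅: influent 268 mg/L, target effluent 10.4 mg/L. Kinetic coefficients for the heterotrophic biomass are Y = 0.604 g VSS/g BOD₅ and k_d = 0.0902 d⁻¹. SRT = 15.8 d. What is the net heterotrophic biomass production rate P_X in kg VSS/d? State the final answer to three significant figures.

P_X ≈ 258 kg VSS/d

Observed yield with endogenous decay: Y_obs = Y / (1 + k_d·θ_c) = 0.604 / (1 + 0.0902 × 15.8) = 0.604 / 2.425 = 0.2491 g VSS/g BOD₅.
Mass of BOD₅ removed per day: Q(S₀ − S) = 4020 × 257.6 g/m³ = 1036 kg/d.
So the net sludge growth is P_X = 0.2491 × 1036 = 257.9 kg VSS/d.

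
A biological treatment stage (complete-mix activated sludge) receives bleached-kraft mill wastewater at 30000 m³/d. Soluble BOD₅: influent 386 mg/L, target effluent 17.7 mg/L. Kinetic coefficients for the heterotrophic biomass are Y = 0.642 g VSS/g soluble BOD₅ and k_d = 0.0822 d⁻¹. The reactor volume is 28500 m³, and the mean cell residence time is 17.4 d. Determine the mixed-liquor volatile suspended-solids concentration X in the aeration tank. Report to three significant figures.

X ≈ 1780 mg/L

From V·X·(1 + k_d·θ_c) = Y·Q·(S₀ − S)·θ_c: X = 0.642 × 30000 × (386 − 17.7) × 17.4 / [28500 × (1 + 0.0822 × 17.4)] = 1782 mg/L.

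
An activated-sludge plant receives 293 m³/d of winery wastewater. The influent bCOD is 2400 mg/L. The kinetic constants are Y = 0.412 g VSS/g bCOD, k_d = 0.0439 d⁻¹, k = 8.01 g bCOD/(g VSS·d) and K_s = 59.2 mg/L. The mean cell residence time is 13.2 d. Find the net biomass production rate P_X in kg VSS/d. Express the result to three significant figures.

P_X ≈ 183 kg VSS/d

For a completely mixed reactor with recycle the Lawrence–McCarty relation gives S = K_s·(1 + k_d·θ_c) / [θ_c·(Y·k − k_d) − 1] = 59.2 × (1 + 0.0439 × 13.2) / [13.2 × (0.412 × 8.01 − 0.0439) − 1] = 93.51 / 41.98 = 2.227 mg/L.
Observed yield with endogenous decay: Y_obs = Y / (1 + k_d·θ_c) = 0.412 / (1 + 0.0439 × 13.2) = 0.412 / 1.579 = 0.2608 g VSS/g bCOD.
Mass of bCOD removed per day: Q(S₀ − S) = 293 × 2398 g/m³ = 702.5 kg/d.
Net biomass production P_X = Y_obs × Q·(S₀ − S) = 0.2608 × 702.5 = 183.3 kg VSS/d.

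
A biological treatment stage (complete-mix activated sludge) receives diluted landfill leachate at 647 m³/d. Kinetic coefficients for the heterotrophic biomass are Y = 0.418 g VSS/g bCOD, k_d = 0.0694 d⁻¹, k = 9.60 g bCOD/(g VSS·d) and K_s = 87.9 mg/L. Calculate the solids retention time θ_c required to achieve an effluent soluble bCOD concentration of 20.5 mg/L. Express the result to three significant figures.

θ_c ≈ 1.45 d

At the target effluent, Y k S/(K_s+S) = 0.418×9.60×20.5/108.4 = 0.7589 d⁻¹.
Then 1/θ_c = μ − k_d = 0.7589 − 0.0694 = 0.6895 d⁻¹, giving θ_c = 1.450 d.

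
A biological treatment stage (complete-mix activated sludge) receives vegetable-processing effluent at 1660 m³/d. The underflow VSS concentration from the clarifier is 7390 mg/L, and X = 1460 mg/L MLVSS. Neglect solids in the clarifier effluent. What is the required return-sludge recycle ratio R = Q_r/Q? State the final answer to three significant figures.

Mass balance around the secondary clarifier (neglecting effluent solids): R = X / (X_r − X) = 1460 / (7390 − 1460) = 0.2462.

R ≈ 0.246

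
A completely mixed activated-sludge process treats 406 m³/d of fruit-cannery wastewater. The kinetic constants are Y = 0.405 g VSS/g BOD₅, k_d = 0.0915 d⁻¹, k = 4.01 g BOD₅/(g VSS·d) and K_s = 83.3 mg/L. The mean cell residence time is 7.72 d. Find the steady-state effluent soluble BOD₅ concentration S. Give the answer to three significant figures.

From the Monod/SRT balance for a CMAS, S = K_s·(1+k_d θ_c)/[θ_c·(Y k − k_d) − 1] = 83.3 × (1 + 0.0915 × 7.72) / [7.72 × (0.405 × 4.01 − 0.0915) − 1] = 142.1 / 10.83 = 13.12 mg/L.

S ≈ 13.1 mg/L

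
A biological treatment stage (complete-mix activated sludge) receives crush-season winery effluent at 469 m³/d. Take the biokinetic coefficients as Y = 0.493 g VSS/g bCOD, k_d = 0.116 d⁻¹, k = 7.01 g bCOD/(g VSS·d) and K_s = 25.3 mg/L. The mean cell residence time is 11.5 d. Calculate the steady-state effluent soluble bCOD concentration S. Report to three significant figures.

S ≈ 1.58 mg/L

For a completely mixed reactor with recycle the Lawrence–McCarty relation gives S = K_s·(1 + k_d·θ_c) / [θ_c·(Y·k − k_d) − 1] = 25.3 × (1 + 0.116 × 11.5) / [11.5 × (0.493 × 7.01 − 0.116) − 1] = 59.05 / 37.41 = 1.578 mg/L.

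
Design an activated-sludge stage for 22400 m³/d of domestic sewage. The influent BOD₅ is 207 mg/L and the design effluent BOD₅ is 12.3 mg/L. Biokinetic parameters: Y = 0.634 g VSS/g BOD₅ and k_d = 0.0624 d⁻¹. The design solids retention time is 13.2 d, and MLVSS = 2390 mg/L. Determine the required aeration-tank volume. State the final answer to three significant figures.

Steady-state biomass mass balance: V·X·(1 + k_d·θ_c) = Y·Q·(S₀ − S)·θ_c, so V = 0.634 × 22400 × (207 − 12.3) × 13.2 / [2390 × (1 + 0.0624 × 13.2)] = 3.65×10^7 / 4359 = 8374 m³.

V ≈ 8370 m³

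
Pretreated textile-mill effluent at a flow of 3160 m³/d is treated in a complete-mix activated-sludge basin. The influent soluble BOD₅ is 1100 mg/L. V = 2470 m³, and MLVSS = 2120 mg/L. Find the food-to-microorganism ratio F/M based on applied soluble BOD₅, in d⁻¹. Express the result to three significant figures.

F/M ≈ 0.664 d⁻¹

Food-to-microorganism ratio F/M = Q S₀ / (V X) = 3160 × 1100 / (2470 × 2120) = 0.6638 d⁻¹.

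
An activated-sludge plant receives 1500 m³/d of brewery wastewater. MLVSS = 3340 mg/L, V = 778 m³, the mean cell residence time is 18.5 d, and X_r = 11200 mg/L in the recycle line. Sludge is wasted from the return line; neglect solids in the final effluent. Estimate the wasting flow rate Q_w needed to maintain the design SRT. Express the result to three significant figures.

θ_c = V·X/(Q_w·X_r) when wasting from the recycle, so Q_w = V·X/(θ_c·X_r) = 778.0 × 3340 / (18.5 × 11200) = 12.54 m³/d.

Q_w ≈ 12.5 m³/d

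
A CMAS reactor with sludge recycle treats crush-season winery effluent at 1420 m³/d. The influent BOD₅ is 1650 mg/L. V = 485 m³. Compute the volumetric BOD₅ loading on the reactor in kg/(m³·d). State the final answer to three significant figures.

L_v ≈ 4.83 kg BOD₅/(m³·d)

L_v = Q S₀ / V = 1420 × 1650 × 10⁻³ / 485.0 = 4.831 kg/(m³·d).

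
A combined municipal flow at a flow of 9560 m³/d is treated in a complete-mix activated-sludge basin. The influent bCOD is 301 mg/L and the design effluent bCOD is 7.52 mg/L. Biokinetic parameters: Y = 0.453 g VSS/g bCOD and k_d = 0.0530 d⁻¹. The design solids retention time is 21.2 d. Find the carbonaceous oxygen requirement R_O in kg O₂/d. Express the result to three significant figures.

Observed yield with endogenous decay: Y_obs = Y / (1 + k_d·θ_c) = 0.453 / (1 + 0.0530 × 21.2) = 0.453 / 2.124 = 0.2133 g VSS/g bCOD.
Substrate removed = Q·(S₀ − S) = 9560 m³/d × (301 − 7.52) g/m³ = 2.81×10^6 g/d = 2806 kg/d.
Biomass synthesised: P_X = Y_obs × 2806 = 598.5 kg VSS/d.
Carbonaceous O₂ demand = substrate oxidised − cell-mass equivalent = 2806 − 1.42 × 598.5 = 1956 kg O₂/d.

R_O ≈ 1960 kg O₂/d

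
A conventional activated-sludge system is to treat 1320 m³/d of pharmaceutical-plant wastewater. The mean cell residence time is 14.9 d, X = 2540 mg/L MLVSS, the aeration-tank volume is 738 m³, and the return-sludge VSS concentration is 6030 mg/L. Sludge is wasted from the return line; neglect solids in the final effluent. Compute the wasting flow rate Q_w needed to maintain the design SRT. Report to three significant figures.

θ_c = V·X/(Q_w·X_r) when wasting from the recycle, so Q_w = V·X/(θ_c·X_r) = 738.0 × 2540 / (14.9 × 6030) = 20.86 m³/d.

Q_w ≈ 20.9 m³/d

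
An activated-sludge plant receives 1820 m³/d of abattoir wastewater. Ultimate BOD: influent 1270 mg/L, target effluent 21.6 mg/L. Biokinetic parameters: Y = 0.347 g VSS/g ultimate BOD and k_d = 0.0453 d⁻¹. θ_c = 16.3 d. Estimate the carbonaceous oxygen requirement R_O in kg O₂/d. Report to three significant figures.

R_O ≈ 1630 kg O₂/d

Observed yield with endogenous decay: Y_obs = Y / (1 + k_d·θ_c) = 0.347 / (1 + 0.0453 × 16.3) = 0.347 / 1.738 = 0.1996 g VSS/g ultimate BOD.
ΔS = 1270 − 21.6 = 1248 mg/L, so the substrate removal rate is 1820 × 1248/1000 = 2272 kg ultimate BOD/d.
Net sludge production P_X = 0.1996 × 2272 = 453.5 kg VSS/d.
R_O = Q·ΔS − 1.42 P_X = 2272 − 644.0 = 1628 kg O₂/d.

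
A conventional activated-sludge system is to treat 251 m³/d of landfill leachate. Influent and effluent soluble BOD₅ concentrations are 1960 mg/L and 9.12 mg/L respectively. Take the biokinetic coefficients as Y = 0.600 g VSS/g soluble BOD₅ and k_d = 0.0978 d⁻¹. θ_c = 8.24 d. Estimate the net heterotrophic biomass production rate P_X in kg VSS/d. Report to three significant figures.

Y_obs = Y / (1 + k_d θ_c) = 0.600 / (1 + 0.0978 × 8.24) = 0.600 / 1.806 = 0.3322.
Substrate removed = Q·(S₀ − S) = 251 m³/d × (1960 − 9.12) g/m³ = 4.9×10^5 g/d = 489.7 kg/d.
So the net sludge growth is P_X = 0.3322 × 489.7 = 162.7 kg VSS/d.

P_X ≈ 163 kg VSS/d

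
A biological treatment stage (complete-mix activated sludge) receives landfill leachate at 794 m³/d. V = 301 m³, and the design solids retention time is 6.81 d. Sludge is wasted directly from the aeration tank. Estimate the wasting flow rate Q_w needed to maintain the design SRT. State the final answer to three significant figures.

Q_w ≈ 44.2 m³/d

Wasting from the aeration tank: Q_w = V / θ_c = 301.0 / 6.81 = 44.20 m³/d.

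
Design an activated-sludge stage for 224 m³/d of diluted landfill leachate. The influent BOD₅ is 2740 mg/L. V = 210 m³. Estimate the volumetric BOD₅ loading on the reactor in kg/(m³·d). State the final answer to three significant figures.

L_v ≈ 2.92 kg BOD₅/(m³·d)

Volumetric loading L_v = Q·S₀ / V = 224 × 2740 g/m³ / 210.0 m³ = 2923 g/(m³·d) = 2.923 kg BOD₅/(m³·d).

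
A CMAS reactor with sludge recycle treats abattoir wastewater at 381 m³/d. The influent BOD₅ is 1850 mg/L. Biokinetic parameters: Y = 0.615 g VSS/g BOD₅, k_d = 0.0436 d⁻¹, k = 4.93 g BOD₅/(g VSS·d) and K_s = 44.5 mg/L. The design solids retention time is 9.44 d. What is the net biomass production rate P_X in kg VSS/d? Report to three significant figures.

P_X ≈ 307 kg VSS/d

Effluent substrate depends only on kinetics and SRT: S = K_s(1 + k_d θ_c) / [θ_c(Yk − k_d) − 1] = 44.5 × (1 + 0.0436 × 9.44) / [9.44 × (0.615 × 4.93 − 0.0436) − 1] = 62.82 / 27.21 = 2.309 mg/L.
Y_obs = Y / (1 + k_d θ_c) = 0.615 / (1 + 0.0436 × 9.44) = 0.615 / 1.412 = 0.4357.
Mass of BOD₅ removed per day: Q(S₀ − S) = 381 × 1848 g/m³ = 704.0 kg/d.
Net biomass production P_X = Y_obs × Q·(S₀ − S) = 0.4357 × 704.0 = 306.7 kg VSS/d.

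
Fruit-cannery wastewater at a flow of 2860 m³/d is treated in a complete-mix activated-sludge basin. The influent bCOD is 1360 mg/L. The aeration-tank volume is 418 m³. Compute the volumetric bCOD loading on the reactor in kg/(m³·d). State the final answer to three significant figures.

L_v = Q S₀ / V = 2860 × 1360 × 10⁻³ / 418.0 = 9.305 kg/(m³·d).

L_v ≈ 9.31 kg bCOD/(m³·d)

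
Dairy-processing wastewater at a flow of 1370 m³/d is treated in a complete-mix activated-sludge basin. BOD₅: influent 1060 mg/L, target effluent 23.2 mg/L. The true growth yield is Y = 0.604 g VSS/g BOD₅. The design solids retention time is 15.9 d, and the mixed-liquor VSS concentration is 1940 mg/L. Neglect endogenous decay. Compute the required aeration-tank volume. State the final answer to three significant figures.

V ≈ 7030 m³

With k_d = 0 the design equation reduces to V = Y Q (S₀−S) θ_c / X = 0.604 × 1370 × (1060 − 23.2) × 15.9 / 1940 = 7031 m³.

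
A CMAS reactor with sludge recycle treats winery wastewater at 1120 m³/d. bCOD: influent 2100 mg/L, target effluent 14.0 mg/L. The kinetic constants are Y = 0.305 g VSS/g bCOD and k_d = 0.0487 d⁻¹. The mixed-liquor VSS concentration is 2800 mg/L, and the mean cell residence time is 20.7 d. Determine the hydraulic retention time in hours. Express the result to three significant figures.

τ ≈ 56.2 h

Steady-state biomass mass balance: V·X·(1 + k_d·θ_c) = Y·Q·(S₀ − S)·θ_c, so V = 0.305 × 1120 × (2100 − 14.0) × 20.7 / [2800 × (1 + 0.0487 × 20.7)] = 1.48×10^7 / 5623 = 2623 m³.
τ = V/Q = 2623/1120 = 2.342 d, or 56.22 h.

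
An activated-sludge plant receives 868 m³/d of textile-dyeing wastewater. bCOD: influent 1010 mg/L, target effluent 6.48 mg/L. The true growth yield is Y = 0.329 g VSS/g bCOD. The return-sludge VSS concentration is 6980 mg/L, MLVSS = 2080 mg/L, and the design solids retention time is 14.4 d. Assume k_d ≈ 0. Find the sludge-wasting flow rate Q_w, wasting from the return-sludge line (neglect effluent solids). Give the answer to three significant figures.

Biomass mass balance (decay neglected): V·X = Y·Q·(S₀ − S)·θ_c, so V = 0.329 × 868 × (1010 − 6.48) × 14.4 / 2080 = 1984 m³.
θ_c = V·X/(Q_w·X_r) when wasting from the recycle, so Q_w = V·X/(θ_c·X_r) = 1984 × 2080 / (14.4 × 6980) = 41.06 m³/d.

Q_w ≈ 41.1 m³/d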